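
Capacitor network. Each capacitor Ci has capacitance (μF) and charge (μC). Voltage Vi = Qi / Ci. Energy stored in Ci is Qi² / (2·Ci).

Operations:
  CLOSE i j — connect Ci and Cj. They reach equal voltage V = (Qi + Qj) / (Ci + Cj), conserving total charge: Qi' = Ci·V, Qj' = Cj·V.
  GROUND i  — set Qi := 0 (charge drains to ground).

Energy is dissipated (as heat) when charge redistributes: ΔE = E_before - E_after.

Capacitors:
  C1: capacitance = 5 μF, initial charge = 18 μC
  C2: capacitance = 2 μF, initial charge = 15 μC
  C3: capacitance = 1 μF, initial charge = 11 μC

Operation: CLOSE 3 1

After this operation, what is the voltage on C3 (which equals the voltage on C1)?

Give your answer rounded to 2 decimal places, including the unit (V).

Initial: C1(5μF, Q=18μC, V=3.60V), C2(2μF, Q=15μC, V=7.50V), C3(1μF, Q=11μC, V=11.00V)
Op 1: CLOSE 3-1: Q_total=29.00, C_total=6.00, V=4.83; Q3=4.83, Q1=24.17; dissipated=22.817

Answer: 4.83 V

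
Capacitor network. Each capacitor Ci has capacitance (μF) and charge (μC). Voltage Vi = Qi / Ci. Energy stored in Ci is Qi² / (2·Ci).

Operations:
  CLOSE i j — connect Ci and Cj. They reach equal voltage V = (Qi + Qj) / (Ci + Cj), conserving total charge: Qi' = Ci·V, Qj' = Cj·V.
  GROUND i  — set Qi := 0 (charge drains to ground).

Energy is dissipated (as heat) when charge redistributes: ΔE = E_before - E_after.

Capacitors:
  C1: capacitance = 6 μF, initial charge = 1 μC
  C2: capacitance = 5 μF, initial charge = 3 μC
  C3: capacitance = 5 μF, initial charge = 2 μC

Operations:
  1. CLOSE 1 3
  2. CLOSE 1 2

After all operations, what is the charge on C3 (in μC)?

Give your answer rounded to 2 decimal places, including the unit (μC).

Initial: C1(6μF, Q=1μC, V=0.17V), C2(5μF, Q=3μC, V=0.60V), C3(5μF, Q=2μC, V=0.40V)
Op 1: CLOSE 1-3: Q_total=3.00, C_total=11.00, V=0.27; Q1=1.64, Q3=1.36; dissipated=0.074
Op 2: CLOSE 1-2: Q_total=4.64, C_total=11.00, V=0.42; Q1=2.53, Q2=2.11; dissipated=0.146
Final charges: Q1=2.53, Q2=2.11, Q3=1.36

Answer: 1.36 μC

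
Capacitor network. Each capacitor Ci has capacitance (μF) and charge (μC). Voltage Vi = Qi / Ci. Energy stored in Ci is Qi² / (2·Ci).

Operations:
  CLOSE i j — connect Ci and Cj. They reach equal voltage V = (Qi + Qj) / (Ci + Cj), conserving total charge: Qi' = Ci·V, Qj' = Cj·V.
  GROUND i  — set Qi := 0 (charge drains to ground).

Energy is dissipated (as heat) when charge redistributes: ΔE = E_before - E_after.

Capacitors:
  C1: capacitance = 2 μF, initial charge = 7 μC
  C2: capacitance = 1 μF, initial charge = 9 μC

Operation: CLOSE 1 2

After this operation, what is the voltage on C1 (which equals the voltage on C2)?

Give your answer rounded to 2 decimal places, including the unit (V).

Initial: C1(2μF, Q=7μC, V=3.50V), C2(1μF, Q=9μC, V=9.00V)
Op 1: CLOSE 1-2: Q_total=16.00, C_total=3.00, V=5.33; Q1=10.67, Q2=5.33; dissipated=10.083

Answer: 5.33 V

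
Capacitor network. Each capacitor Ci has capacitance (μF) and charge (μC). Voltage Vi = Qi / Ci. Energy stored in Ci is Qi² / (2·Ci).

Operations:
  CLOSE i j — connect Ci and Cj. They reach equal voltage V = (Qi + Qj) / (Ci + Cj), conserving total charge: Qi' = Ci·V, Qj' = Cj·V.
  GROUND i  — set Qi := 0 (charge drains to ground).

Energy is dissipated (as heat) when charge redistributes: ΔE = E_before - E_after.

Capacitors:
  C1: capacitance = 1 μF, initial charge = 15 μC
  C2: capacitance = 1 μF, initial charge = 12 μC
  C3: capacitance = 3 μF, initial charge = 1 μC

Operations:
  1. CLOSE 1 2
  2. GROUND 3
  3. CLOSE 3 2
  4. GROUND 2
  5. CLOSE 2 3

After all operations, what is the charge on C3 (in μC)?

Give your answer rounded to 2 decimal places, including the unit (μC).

Initial: C1(1μF, Q=15μC, V=15.00V), C2(1μF, Q=12μC, V=12.00V), C3(3μF, Q=1μC, V=0.33V)
Op 1: CLOSE 1-2: Q_total=27.00, C_total=2.00, V=13.50; Q1=13.50, Q2=13.50; dissipated=2.250
Op 2: GROUND 3: Q3=0; energy lost=0.167
Op 3: CLOSE 3-2: Q_total=13.50, C_total=4.00, V=3.38; Q3=10.12, Q2=3.38; dissipated=68.344
Op 4: GROUND 2: Q2=0; energy lost=5.695
Op 5: CLOSE 2-3: Q_total=10.12, C_total=4.00, V=2.53; Q2=2.53, Q3=7.59; dissipated=4.271
Final charges: Q1=13.50, Q2=2.53, Q3=7.59

Answer: 7.59 μC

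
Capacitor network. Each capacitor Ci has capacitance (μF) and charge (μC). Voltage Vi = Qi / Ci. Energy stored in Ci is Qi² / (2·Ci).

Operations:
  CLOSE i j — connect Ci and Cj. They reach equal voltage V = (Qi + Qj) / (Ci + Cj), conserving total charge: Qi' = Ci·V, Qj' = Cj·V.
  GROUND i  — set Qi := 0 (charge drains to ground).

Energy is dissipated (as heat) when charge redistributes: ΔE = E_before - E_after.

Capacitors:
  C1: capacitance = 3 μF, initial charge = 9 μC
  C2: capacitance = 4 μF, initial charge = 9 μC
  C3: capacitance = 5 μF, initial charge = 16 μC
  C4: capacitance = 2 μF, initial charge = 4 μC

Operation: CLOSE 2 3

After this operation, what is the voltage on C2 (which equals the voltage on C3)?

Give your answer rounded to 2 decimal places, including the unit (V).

Initial: C1(3μF, Q=9μC, V=3.00V), C2(4μF, Q=9μC, V=2.25V), C3(5μF, Q=16μC, V=3.20V), C4(2μF, Q=4μC, V=2.00V)
Op 1: CLOSE 2-3: Q_total=25.00, C_total=9.00, V=2.78; Q2=11.11, Q3=13.89; dissipated=1.003

Answer: 2.78 V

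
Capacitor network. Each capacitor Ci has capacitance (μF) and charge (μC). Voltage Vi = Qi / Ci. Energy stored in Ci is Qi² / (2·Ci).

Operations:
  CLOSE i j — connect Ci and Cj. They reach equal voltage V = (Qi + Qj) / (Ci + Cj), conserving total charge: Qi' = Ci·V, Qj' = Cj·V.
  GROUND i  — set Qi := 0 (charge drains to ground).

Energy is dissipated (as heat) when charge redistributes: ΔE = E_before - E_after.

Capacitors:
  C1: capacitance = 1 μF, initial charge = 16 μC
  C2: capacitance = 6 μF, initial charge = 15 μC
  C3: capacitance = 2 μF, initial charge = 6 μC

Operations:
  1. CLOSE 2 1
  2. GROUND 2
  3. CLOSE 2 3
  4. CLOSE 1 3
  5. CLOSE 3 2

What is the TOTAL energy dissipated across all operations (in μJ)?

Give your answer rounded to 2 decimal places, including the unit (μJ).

Initial: C1(1μF, Q=16μC, V=16.00V), C2(6μF, Q=15μC, V=2.50V), C3(2μF, Q=6μC, V=3.00V)
Op 1: CLOSE 2-1: Q_total=31.00, C_total=7.00, V=4.43; Q2=26.57, Q1=4.43; dissipated=78.107
Op 2: GROUND 2: Q2=0; energy lost=58.837
Op 3: CLOSE 2-3: Q_total=6.00, C_total=8.00, V=0.75; Q2=4.50, Q3=1.50; dissipated=6.750
Op 4: CLOSE 1-3: Q_total=5.93, C_total=3.00, V=1.98; Q1=1.98, Q3=3.95; dissipated=4.511
Op 5: CLOSE 3-2: Q_total=8.45, C_total=8.00, V=1.06; Q3=2.11, Q2=6.34; dissipated=1.128
Total dissipated: 149.332 μJ

Answer: 149.33 μJ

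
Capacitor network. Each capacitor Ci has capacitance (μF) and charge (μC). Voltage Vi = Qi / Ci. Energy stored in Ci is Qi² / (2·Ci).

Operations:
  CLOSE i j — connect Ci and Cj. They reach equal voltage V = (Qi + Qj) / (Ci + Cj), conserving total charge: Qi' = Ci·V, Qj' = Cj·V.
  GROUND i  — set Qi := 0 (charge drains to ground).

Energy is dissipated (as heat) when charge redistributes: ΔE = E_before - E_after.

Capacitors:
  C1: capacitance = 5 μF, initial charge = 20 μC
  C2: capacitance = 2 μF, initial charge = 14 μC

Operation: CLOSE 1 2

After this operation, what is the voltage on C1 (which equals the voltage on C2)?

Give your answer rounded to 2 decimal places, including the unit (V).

Initial: C1(5μF, Q=20μC, V=4.00V), C2(2μF, Q=14μC, V=7.00V)
Op 1: CLOSE 1-2: Q_total=34.00, C_total=7.00, V=4.86; Q1=24.29, Q2=9.71; dissipated=6.429

Answer: 4.86 V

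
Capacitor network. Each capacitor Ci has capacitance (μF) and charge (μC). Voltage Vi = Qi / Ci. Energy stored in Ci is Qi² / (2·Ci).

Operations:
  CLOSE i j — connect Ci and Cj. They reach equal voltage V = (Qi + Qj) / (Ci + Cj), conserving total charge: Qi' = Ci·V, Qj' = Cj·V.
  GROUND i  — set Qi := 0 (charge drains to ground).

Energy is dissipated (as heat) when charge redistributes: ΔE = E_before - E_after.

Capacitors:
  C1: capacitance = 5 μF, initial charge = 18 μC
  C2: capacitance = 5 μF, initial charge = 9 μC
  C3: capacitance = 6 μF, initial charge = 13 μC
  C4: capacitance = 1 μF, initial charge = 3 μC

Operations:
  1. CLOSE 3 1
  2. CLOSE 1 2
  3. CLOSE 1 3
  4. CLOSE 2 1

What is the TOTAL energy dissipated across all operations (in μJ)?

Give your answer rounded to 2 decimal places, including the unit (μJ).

Answer: 4.55 μJ

Derivation:
Initial: C1(5μF, Q=18μC, V=3.60V), C2(5μF, Q=9μC, V=1.80V), C3(6μF, Q=13μC, V=2.17V), C4(1μF, Q=3μC, V=3.00V)
Op 1: CLOSE 3-1: Q_total=31.00, C_total=11.00, V=2.82; Q3=16.91, Q1=14.09; dissipated=2.802
Op 2: CLOSE 1-2: Q_total=23.09, C_total=10.00, V=2.31; Q1=11.55, Q2=11.55; dissipated=1.296
Op 3: CLOSE 1-3: Q_total=28.45, C_total=11.00, V=2.59; Q1=12.93, Q3=15.52; dissipated=0.353
Op 4: CLOSE 2-1: Q_total=24.48, C_total=10.00, V=2.45; Q2=12.24, Q1=12.24; dissipated=0.096
Total dissipated: 4.547 μJ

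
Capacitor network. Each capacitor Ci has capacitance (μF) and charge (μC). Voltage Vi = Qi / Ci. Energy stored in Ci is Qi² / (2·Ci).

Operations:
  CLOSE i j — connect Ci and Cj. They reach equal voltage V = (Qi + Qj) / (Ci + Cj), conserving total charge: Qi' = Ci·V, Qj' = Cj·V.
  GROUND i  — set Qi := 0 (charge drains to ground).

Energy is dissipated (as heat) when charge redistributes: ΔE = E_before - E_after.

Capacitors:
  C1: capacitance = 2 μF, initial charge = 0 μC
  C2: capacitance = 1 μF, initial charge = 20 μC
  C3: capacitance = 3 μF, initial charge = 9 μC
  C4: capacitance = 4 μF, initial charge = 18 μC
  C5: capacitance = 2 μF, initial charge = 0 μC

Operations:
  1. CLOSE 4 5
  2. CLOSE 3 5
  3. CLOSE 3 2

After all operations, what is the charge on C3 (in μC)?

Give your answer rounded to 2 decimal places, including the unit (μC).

Initial: C1(2μF, Q=0μC, V=0.00V), C2(1μF, Q=20μC, V=20.00V), C3(3μF, Q=9μC, V=3.00V), C4(4μF, Q=18μC, V=4.50V), C5(2μF, Q=0μC, V=0.00V)
Op 1: CLOSE 4-5: Q_total=18.00, C_total=6.00, V=3.00; Q4=12.00, Q5=6.00; dissipated=13.500
Op 2: CLOSE 3-5: Q_total=15.00, C_total=5.00, V=3.00; Q3=9.00, Q5=6.00; dissipated=0.000
Op 3: CLOSE 3-2: Q_total=29.00, C_total=4.00, V=7.25; Q3=21.75, Q2=7.25; dissipated=108.375
Final charges: Q1=0.00, Q2=7.25, Q3=21.75, Q4=12.00, Q5=6.00

Answer: 21.75 μC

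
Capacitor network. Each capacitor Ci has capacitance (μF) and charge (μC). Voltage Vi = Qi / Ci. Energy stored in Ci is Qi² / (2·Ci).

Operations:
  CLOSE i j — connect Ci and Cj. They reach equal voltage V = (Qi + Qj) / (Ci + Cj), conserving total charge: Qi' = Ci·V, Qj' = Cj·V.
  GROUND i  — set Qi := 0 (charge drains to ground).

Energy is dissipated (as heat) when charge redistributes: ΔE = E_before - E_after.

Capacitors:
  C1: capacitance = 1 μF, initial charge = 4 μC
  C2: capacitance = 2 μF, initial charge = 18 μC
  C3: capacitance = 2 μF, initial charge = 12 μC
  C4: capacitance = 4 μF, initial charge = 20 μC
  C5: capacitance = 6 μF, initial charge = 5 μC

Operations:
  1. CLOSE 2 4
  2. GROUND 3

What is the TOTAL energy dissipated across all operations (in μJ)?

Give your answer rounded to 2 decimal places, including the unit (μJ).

Answer: 46.67 μJ

Derivation:
Initial: C1(1μF, Q=4μC, V=4.00V), C2(2μF, Q=18μC, V=9.00V), C3(2μF, Q=12μC, V=6.00V), C4(4μF, Q=20μC, V=5.00V), C5(6μF, Q=5μC, V=0.83V)
Op 1: CLOSE 2-4: Q_total=38.00, C_total=6.00, V=6.33; Q2=12.67, Q4=25.33; dissipated=10.667
Op 2: GROUND 3: Q3=0; energy lost=36.000
Total dissipated: 46.667 μJ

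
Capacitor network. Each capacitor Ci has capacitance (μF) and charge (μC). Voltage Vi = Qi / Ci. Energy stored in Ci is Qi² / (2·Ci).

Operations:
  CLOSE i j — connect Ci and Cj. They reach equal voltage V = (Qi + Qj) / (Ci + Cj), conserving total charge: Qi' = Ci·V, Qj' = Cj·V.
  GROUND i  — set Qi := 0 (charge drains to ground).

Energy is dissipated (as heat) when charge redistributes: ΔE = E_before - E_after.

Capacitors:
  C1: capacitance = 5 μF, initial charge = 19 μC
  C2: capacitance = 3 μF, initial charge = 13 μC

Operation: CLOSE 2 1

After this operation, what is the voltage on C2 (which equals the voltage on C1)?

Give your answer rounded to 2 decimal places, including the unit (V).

Initial: C1(5μF, Q=19μC, V=3.80V), C2(3μF, Q=13μC, V=4.33V)
Op 1: CLOSE 2-1: Q_total=32.00, C_total=8.00, V=4.00; Q2=12.00, Q1=20.00; dissipated=0.267

Answer: 4.00 V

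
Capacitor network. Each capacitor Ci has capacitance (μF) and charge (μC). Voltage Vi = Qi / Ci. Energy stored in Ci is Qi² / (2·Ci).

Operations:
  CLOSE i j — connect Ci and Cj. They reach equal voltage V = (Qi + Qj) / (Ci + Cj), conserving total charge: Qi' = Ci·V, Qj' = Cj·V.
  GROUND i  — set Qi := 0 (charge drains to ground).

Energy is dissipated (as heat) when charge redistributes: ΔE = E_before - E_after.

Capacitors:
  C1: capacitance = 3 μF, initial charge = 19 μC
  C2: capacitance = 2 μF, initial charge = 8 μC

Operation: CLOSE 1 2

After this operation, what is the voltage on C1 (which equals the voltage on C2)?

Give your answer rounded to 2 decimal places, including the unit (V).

Answer: 5.40 V

Derivation:
Initial: C1(3μF, Q=19μC, V=6.33V), C2(2μF, Q=8μC, V=4.00V)
Op 1: CLOSE 1-2: Q_total=27.00, C_total=5.00, V=5.40; Q1=16.20, Q2=10.80; dissipated=3.267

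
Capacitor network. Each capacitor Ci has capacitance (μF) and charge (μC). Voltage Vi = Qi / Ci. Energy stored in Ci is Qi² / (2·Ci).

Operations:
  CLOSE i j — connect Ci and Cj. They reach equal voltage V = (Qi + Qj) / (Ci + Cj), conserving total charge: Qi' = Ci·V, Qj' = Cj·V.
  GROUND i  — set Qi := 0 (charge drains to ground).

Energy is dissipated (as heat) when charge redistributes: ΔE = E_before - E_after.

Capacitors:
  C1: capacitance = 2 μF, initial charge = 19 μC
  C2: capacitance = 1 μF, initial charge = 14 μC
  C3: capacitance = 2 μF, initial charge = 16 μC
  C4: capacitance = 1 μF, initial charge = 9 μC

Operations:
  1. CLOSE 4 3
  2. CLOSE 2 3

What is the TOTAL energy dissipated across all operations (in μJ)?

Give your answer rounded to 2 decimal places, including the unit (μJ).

Initial: C1(2μF, Q=19μC, V=9.50V), C2(1μF, Q=14μC, V=14.00V), C3(2μF, Q=16μC, V=8.00V), C4(1μF, Q=9μC, V=9.00V)
Op 1: CLOSE 4-3: Q_total=25.00, C_total=3.00, V=8.33; Q4=8.33, Q3=16.67; dissipated=0.333
Op 2: CLOSE 2-3: Q_total=30.67, C_total=3.00, V=10.22; Q2=10.22, Q3=20.44; dissipated=10.704
Total dissipated: 11.037 μJ

Answer: 11.04 μJ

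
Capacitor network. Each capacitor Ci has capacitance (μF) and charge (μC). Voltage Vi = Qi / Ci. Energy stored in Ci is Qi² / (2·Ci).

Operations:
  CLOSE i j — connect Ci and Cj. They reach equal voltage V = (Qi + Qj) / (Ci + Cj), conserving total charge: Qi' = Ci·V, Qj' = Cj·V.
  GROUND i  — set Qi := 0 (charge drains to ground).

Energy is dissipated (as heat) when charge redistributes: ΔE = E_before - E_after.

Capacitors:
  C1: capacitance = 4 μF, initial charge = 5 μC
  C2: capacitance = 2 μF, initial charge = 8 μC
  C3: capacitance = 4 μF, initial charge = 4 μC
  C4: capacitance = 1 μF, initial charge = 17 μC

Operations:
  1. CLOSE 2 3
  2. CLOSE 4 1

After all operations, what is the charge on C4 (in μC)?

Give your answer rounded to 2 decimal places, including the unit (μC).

Initial: C1(4μF, Q=5μC, V=1.25V), C2(2μF, Q=8μC, V=4.00V), C3(4μF, Q=4μC, V=1.00V), C4(1μF, Q=17μC, V=17.00V)
Op 1: CLOSE 2-3: Q_total=12.00, C_total=6.00, V=2.00; Q2=4.00, Q3=8.00; dissipated=6.000
Op 2: CLOSE 4-1: Q_total=22.00, C_total=5.00, V=4.40; Q4=4.40, Q1=17.60; dissipated=99.225
Final charges: Q1=17.60, Q2=4.00, Q3=8.00, Q4=4.40

Answer: 4.40 μC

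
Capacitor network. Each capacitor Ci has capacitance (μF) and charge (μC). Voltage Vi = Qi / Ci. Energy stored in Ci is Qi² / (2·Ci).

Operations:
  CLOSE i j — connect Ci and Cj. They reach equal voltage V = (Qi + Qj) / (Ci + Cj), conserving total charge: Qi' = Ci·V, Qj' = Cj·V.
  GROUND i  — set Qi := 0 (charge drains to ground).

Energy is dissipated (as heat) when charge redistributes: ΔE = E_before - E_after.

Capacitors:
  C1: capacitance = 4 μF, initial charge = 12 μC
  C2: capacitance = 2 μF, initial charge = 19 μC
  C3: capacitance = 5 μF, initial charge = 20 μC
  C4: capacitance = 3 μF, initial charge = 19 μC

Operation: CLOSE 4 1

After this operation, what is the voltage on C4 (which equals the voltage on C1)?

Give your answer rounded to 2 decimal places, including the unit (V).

Initial: C1(4μF, Q=12μC, V=3.00V), C2(2μF, Q=19μC, V=9.50V), C3(5μF, Q=20μC, V=4.00V), C4(3μF, Q=19μC, V=6.33V)
Op 1: CLOSE 4-1: Q_total=31.00, C_total=7.00, V=4.43; Q4=13.29, Q1=17.71; dissipated=9.524

Answer: 4.43 V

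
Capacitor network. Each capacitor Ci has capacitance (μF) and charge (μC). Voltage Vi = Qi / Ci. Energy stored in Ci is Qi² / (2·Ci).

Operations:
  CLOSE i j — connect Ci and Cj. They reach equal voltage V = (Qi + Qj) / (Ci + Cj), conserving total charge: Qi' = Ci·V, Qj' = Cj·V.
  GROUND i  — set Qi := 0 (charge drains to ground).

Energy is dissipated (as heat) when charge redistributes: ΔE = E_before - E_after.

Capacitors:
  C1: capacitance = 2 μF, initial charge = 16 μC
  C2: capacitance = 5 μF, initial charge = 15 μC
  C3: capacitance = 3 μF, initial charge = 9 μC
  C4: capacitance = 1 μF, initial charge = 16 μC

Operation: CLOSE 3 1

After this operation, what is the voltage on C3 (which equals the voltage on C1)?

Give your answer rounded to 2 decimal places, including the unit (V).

Answer: 5.00 V

Derivation:
Initial: C1(2μF, Q=16μC, V=8.00V), C2(5μF, Q=15μC, V=3.00V), C3(3μF, Q=9μC, V=3.00V), C4(1μF, Q=16μC, V=16.00V)
Op 1: CLOSE 3-1: Q_total=25.00, C_total=5.00, V=5.00; Q3=15.00, Q1=10.00; dissipated=15.000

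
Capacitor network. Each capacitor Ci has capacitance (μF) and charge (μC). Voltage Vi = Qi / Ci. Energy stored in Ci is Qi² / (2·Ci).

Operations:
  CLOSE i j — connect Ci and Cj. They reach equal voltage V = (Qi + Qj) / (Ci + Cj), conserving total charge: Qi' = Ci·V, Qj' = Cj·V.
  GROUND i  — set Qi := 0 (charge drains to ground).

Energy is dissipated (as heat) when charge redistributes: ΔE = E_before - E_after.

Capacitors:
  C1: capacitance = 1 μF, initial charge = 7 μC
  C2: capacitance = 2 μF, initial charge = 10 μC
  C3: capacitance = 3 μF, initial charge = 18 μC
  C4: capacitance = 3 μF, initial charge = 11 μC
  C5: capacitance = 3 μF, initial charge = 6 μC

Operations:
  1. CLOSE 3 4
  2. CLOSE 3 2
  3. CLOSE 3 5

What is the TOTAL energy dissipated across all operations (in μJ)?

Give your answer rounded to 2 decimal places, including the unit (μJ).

Initial: C1(1μF, Q=7μC, V=7.00V), C2(2μF, Q=10μC, V=5.00V), C3(3μF, Q=18μC, V=6.00V), C4(3μF, Q=11μC, V=3.67V), C5(3μF, Q=6μC, V=2.00V)
Op 1: CLOSE 3-4: Q_total=29.00, C_total=6.00, V=4.83; Q3=14.50, Q4=14.50; dissipated=4.083
Op 2: CLOSE 3-2: Q_total=24.50, C_total=5.00, V=4.90; Q3=14.70, Q2=9.80; dissipated=0.017
Op 3: CLOSE 3-5: Q_total=20.70, C_total=6.00, V=3.45; Q3=10.35, Q5=10.35; dissipated=6.308
Total dissipated: 10.408 μJ

Answer: 10.41 μJ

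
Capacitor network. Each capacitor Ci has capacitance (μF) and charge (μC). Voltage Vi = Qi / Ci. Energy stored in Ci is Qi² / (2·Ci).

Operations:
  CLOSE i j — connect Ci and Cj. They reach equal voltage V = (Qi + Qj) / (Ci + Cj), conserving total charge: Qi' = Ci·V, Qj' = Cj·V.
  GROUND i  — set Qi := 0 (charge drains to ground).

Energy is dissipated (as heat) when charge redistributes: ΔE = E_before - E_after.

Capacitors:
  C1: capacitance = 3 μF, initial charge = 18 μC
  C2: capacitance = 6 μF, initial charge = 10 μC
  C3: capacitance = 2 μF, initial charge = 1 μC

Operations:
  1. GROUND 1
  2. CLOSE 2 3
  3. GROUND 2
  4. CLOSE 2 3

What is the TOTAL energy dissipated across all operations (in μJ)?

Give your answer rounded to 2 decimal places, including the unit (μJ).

Initial: C1(3μF, Q=18μC, V=6.00V), C2(6μF, Q=10μC, V=1.67V), C3(2μF, Q=1μC, V=0.50V)
Op 1: GROUND 1: Q1=0; energy lost=54.000
Op 2: CLOSE 2-3: Q_total=11.00, C_total=8.00, V=1.38; Q2=8.25, Q3=2.75; dissipated=1.021
Op 3: GROUND 2: Q2=0; energy lost=5.672
Op 4: CLOSE 2-3: Q_total=2.75, C_total=8.00, V=0.34; Q2=2.06, Q3=0.69; dissipated=1.418
Total dissipated: 62.111 μJ

Answer: 62.11 μJ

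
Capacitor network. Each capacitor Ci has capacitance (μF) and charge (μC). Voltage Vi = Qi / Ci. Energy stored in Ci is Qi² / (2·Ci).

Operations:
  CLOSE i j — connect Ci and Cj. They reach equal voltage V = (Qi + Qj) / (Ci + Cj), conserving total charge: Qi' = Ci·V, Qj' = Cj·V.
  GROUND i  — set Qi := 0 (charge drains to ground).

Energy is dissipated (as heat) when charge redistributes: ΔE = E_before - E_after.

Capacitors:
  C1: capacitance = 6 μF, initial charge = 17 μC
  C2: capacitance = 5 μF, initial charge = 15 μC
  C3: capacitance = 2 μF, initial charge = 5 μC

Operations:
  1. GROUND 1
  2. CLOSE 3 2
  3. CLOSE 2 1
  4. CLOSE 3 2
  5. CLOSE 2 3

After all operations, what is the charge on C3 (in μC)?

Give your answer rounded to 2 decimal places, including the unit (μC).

Answer: 3.49 μC

Derivation:
Initial: C1(6μF, Q=17μC, V=2.83V), C2(5μF, Q=15μC, V=3.00V), C3(2μF, Q=5μC, V=2.50V)
Op 1: GROUND 1: Q1=0; energy lost=24.083
Op 2: CLOSE 3-2: Q_total=20.00, C_total=7.00, V=2.86; Q3=5.71, Q2=14.29; dissipated=0.179
Op 3: CLOSE 2-1: Q_total=14.29, C_total=11.00, V=1.30; Q2=6.49, Q1=7.79; dissipated=11.132
Op 4: CLOSE 3-2: Q_total=12.21, C_total=7.00, V=1.74; Q3=3.49, Q2=8.72; dissipated=1.735
Op 5: CLOSE 2-3: Q_total=12.21, C_total=7.00, V=1.74; Q2=8.72, Q3=3.49; dissipated=0.000
Final charges: Q1=7.79, Q2=8.72, Q3=3.49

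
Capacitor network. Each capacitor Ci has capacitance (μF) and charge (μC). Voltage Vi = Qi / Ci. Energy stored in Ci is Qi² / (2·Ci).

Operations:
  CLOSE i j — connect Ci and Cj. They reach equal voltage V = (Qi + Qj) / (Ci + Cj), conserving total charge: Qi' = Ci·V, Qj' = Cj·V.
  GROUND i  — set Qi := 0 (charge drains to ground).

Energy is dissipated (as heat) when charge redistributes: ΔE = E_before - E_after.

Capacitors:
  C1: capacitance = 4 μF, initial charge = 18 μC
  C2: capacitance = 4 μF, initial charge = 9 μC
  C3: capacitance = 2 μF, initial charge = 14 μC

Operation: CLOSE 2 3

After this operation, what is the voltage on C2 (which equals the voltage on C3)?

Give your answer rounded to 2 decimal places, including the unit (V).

Initial: C1(4μF, Q=18μC, V=4.50V), C2(4μF, Q=9μC, V=2.25V), C3(2μF, Q=14μC, V=7.00V)
Op 1: CLOSE 2-3: Q_total=23.00, C_total=6.00, V=3.83; Q2=15.33, Q3=7.67; dissipated=15.042

Answer: 3.83 V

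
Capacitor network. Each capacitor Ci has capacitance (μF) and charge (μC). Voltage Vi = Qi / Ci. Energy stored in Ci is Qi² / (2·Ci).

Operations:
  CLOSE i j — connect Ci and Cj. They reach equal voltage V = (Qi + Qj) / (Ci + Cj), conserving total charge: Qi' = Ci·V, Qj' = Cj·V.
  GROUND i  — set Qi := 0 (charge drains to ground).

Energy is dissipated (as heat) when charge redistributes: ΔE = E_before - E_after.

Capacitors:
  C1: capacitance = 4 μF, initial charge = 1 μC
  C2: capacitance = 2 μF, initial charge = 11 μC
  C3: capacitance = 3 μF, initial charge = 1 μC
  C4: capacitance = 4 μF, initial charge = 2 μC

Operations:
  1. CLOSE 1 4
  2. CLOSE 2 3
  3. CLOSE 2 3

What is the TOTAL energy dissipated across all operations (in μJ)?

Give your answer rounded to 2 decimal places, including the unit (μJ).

Initial: C1(4μF, Q=1μC, V=0.25V), C2(2μF, Q=11μC, V=5.50V), C3(3μF, Q=1μC, V=0.33V), C4(4μF, Q=2μC, V=0.50V)
Op 1: CLOSE 1-4: Q_total=3.00, C_total=8.00, V=0.38; Q1=1.50, Q4=1.50; dissipated=0.062
Op 2: CLOSE 2-3: Q_total=12.00, C_total=5.00, V=2.40; Q2=4.80, Q3=7.20; dissipated=16.017
Op 3: CLOSE 2-3: Q_total=12.00, C_total=5.00, V=2.40; Q2=4.80, Q3=7.20; dissipated=0.000
Total dissipated: 16.079 μJ

Answer: 16.08 μJ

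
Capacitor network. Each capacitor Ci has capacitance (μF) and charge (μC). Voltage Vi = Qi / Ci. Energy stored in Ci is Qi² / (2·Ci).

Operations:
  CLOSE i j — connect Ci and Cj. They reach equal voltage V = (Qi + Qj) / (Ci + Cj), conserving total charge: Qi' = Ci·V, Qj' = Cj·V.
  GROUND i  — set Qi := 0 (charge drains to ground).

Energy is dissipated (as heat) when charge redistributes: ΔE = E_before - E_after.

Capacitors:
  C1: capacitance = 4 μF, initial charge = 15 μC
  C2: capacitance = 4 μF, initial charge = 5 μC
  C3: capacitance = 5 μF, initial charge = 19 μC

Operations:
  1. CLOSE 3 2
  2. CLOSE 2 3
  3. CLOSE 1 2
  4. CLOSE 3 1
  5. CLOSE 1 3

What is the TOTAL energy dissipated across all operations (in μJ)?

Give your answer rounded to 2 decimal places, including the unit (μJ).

Answer: 8.72 μJ

Derivation:
Initial: C1(4μF, Q=15μC, V=3.75V), C2(4μF, Q=5μC, V=1.25V), C3(5μF, Q=19μC, V=3.80V)
Op 1: CLOSE 3-2: Q_total=24.00, C_total=9.00, V=2.67; Q3=13.33, Q2=10.67; dissipated=7.225
Op 2: CLOSE 2-3: Q_total=24.00, C_total=9.00, V=2.67; Q2=10.67, Q3=13.33; dissipated=0.000
Op 3: CLOSE 1-2: Q_total=25.67, C_total=8.00, V=3.21; Q1=12.83, Q2=12.83; dissipated=1.174
Op 4: CLOSE 3-1: Q_total=26.17, C_total=9.00, V=2.91; Q3=14.54, Q1=11.63; dissipated=0.326
Op 5: CLOSE 1-3: Q_total=26.17, C_total=9.00, V=2.91; Q1=11.63, Q3=14.54; dissipated=0.000
Total dissipated: 8.725 μJ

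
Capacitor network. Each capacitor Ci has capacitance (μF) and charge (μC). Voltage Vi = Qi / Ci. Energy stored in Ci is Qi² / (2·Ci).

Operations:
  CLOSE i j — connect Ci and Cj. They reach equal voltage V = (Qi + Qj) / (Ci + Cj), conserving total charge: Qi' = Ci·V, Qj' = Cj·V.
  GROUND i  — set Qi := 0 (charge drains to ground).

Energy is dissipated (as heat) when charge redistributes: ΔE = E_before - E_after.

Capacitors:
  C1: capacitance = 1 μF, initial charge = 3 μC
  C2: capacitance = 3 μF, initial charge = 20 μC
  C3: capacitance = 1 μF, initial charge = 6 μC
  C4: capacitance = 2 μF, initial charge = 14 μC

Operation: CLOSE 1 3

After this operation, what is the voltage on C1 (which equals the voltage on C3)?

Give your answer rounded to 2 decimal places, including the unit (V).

Answer: 4.50 V

Derivation:
Initial: C1(1μF, Q=3μC, V=3.00V), C2(3μF, Q=20μC, V=6.67V), C3(1μF, Q=6μC, V=6.00V), C4(2μF, Q=14μC, V=7.00V)
Op 1: CLOSE 1-3: Q_total=9.00, C_total=2.00, V=4.50; Q1=4.50, Q3=4.50; dissipated=2.250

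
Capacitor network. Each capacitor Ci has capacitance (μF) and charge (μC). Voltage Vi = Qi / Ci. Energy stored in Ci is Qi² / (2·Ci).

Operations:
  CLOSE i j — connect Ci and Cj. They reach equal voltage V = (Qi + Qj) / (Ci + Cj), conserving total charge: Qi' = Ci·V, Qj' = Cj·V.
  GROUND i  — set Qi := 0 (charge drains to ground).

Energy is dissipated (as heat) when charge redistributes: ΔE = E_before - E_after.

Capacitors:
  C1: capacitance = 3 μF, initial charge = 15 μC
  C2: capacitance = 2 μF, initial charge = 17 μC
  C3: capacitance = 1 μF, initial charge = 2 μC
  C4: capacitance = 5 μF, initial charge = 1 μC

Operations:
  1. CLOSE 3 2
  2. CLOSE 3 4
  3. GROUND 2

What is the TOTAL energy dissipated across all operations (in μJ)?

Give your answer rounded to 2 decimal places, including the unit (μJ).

Initial: C1(3μF, Q=15μC, V=5.00V), C2(2μF, Q=17μC, V=8.50V), C3(1μF, Q=2μC, V=2.00V), C4(5μF, Q=1μC, V=0.20V)
Op 1: CLOSE 3-2: Q_total=19.00, C_total=3.00, V=6.33; Q3=6.33, Q2=12.67; dissipated=14.083
Op 2: CLOSE 3-4: Q_total=7.33, C_total=6.00, V=1.22; Q3=1.22, Q4=6.11; dissipated=15.674
Op 3: GROUND 2: Q2=0; energy lost=40.111
Total dissipated: 69.869 μJ

Answer: 69.87 μJ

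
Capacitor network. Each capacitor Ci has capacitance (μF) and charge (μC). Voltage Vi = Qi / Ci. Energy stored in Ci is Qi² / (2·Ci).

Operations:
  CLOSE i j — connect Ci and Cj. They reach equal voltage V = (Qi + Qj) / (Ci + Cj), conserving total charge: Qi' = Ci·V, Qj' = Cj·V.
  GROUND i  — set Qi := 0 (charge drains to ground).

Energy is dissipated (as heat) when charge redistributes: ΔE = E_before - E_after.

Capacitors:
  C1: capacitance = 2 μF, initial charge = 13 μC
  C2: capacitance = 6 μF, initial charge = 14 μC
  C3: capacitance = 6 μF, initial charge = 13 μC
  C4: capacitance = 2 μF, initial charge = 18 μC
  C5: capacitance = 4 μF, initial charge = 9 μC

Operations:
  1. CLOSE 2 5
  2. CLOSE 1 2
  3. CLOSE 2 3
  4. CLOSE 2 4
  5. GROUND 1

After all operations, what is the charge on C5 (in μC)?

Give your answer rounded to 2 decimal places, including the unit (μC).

Answer: 9.20 μC

Derivation:
Initial: C1(2μF, Q=13μC, V=6.50V), C2(6μF, Q=14μC, V=2.33V), C3(6μF, Q=13μC, V=2.17V), C4(2μF, Q=18μC, V=9.00V), C5(4μF, Q=9μC, V=2.25V)
Op 1: CLOSE 2-5: Q_total=23.00, C_total=10.00, V=2.30; Q2=13.80, Q5=9.20; dissipated=0.008
Op 2: CLOSE 1-2: Q_total=26.80, C_total=8.00, V=3.35; Q1=6.70, Q2=20.10; dissipated=13.230
Op 3: CLOSE 2-3: Q_total=33.10, C_total=12.00, V=2.76; Q2=16.55, Q3=16.55; dissipated=2.100
Op 4: CLOSE 2-4: Q_total=34.55, C_total=8.00, V=4.32; Q2=25.91, Q4=8.64; dissipated=29.219
Op 5: GROUND 1: Q1=0; energy lost=11.223
Final charges: Q1=0.00, Q2=25.91, Q3=16.55, Q4=8.64, Q5=9.20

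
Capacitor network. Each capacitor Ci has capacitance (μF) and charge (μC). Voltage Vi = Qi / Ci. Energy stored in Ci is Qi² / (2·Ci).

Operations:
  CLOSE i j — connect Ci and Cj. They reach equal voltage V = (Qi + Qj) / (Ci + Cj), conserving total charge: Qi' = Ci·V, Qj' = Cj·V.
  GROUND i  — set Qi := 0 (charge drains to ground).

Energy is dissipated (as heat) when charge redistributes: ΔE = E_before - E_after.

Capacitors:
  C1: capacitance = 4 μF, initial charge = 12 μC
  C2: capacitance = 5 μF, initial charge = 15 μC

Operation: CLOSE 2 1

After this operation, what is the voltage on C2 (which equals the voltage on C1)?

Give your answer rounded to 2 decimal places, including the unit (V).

Initial: C1(4μF, Q=12μC, V=3.00V), C2(5μF, Q=15μC, V=3.00V)
Op 1: CLOSE 2-1: Q_total=27.00, C_total=9.00, V=3.00; Q2=15.00, Q1=12.00; dissipated=0.000

Answer: 3.00 V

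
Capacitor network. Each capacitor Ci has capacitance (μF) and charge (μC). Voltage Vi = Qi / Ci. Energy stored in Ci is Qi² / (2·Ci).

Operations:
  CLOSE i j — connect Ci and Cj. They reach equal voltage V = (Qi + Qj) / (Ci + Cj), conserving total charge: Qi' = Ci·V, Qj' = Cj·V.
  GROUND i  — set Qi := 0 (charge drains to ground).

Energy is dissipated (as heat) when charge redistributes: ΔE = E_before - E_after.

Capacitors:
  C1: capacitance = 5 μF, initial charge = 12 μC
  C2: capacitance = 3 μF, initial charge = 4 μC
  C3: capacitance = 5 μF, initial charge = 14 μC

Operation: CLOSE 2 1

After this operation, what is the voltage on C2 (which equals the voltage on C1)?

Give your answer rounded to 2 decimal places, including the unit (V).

Initial: C1(5μF, Q=12μC, V=2.40V), C2(3μF, Q=4μC, V=1.33V), C3(5μF, Q=14μC, V=2.80V)
Op 1: CLOSE 2-1: Q_total=16.00, C_total=8.00, V=2.00; Q2=6.00, Q1=10.00; dissipated=1.067

Answer: 2.00 V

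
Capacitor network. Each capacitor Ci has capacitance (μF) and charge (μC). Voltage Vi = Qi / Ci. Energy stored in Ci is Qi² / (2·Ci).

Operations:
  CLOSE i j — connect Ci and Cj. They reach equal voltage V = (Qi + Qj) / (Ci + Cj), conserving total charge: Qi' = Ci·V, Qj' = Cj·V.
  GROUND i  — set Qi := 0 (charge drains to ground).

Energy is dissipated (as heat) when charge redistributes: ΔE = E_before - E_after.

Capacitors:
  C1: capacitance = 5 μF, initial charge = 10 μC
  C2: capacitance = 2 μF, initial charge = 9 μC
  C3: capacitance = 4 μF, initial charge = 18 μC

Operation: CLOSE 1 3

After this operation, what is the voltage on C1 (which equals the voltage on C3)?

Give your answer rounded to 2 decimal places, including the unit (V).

Answer: 3.11 V

Derivation:
Initial: C1(5μF, Q=10μC, V=2.00V), C2(2μF, Q=9μC, V=4.50V), C3(4μF, Q=18μC, V=4.50V)
Op 1: CLOSE 1-3: Q_total=28.00, C_total=9.00, V=3.11; Q1=15.56, Q3=12.44; dissipated=6.944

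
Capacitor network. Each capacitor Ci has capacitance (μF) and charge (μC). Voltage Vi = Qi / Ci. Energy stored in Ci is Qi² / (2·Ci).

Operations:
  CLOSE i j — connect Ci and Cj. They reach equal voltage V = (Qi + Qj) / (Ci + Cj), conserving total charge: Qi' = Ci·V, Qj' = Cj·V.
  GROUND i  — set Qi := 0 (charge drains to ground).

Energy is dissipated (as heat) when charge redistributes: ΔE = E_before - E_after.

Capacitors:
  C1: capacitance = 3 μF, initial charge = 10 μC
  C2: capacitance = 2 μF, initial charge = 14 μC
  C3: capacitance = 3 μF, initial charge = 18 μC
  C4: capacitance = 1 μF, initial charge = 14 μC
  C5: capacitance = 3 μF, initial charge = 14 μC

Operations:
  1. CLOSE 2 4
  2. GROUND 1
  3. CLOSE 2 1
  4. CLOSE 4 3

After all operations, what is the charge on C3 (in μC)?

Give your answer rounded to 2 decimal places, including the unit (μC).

Initial: C1(3μF, Q=10μC, V=3.33V), C2(2μF, Q=14μC, V=7.00V), C3(3μF, Q=18μC, V=6.00V), C4(1μF, Q=14μC, V=14.00V), C5(3μF, Q=14μC, V=4.67V)
Op 1: CLOSE 2-4: Q_total=28.00, C_total=3.00, V=9.33; Q2=18.67, Q4=9.33; dissipated=16.333
Op 2: GROUND 1: Q1=0; energy lost=16.667
Op 3: CLOSE 2-1: Q_total=18.67, C_total=5.00, V=3.73; Q2=7.47, Q1=11.20; dissipated=52.267
Op 4: CLOSE 4-3: Q_total=27.33, C_total=4.00, V=6.83; Q4=6.83, Q3=20.50; dissipated=4.167
Final charges: Q1=11.20, Q2=7.47, Q3=20.50, Q4=6.83, Q5=14.00

Answer: 20.50 μC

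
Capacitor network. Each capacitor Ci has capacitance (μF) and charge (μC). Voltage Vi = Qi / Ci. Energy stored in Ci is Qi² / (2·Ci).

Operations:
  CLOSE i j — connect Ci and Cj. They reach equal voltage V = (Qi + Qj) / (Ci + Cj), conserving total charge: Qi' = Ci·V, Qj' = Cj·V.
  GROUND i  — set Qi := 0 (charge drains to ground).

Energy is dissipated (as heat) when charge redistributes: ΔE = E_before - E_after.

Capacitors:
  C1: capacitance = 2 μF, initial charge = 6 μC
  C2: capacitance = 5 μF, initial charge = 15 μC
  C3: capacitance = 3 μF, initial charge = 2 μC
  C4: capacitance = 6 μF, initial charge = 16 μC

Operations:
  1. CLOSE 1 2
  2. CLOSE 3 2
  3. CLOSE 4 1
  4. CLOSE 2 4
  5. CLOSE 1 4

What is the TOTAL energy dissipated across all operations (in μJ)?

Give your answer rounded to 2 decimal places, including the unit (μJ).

Initial: C1(2μF, Q=6μC, V=3.00V), C2(5μF, Q=15μC, V=3.00V), C3(3μF, Q=2μC, V=0.67V), C4(6μF, Q=16μC, V=2.67V)
Op 1: CLOSE 1-2: Q_total=21.00, C_total=7.00, V=3.00; Q1=6.00, Q2=15.00; dissipated=0.000
Op 2: CLOSE 3-2: Q_total=17.00, C_total=8.00, V=2.12; Q3=6.38, Q2=10.62; dissipated=5.104
Op 3: CLOSE 4-1: Q_total=22.00, C_total=8.00, V=2.75; Q4=16.50, Q1=5.50; dissipated=0.083
Op 4: CLOSE 2-4: Q_total=27.12, C_total=11.00, V=2.47; Q2=12.33, Q4=14.80; dissipated=0.533
Op 5: CLOSE 1-4: Q_total=20.30, C_total=8.00, V=2.54; Q1=5.07, Q4=15.22; dissipated=0.061
Total dissipated: 5.781 μJ

Answer: 5.78 μJ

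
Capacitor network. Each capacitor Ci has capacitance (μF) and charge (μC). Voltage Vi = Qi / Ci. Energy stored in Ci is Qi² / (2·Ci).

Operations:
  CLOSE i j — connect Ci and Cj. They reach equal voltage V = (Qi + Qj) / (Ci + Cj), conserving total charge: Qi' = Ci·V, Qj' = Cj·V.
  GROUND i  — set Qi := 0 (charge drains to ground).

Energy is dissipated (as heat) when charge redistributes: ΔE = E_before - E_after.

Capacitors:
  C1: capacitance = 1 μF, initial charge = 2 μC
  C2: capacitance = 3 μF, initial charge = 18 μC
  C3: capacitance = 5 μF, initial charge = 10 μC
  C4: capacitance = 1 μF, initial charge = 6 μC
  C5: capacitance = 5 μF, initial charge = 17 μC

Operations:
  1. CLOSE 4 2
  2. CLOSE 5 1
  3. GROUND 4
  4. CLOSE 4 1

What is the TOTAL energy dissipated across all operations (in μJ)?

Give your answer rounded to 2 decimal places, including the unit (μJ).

Initial: C1(1μF, Q=2μC, V=2.00V), C2(3μF, Q=18μC, V=6.00V), C3(5μF, Q=10μC, V=2.00V), C4(1μF, Q=6μC, V=6.00V), C5(5μF, Q=17μC, V=3.40V)
Op 1: CLOSE 4-2: Q_total=24.00, C_total=4.00, V=6.00; Q4=6.00, Q2=18.00; dissipated=0.000
Op 2: CLOSE 5-1: Q_total=19.00, C_total=6.00, V=3.17; Q5=15.83, Q1=3.17; dissipated=0.817
Op 3: GROUND 4: Q4=0; energy lost=18.000
Op 4: CLOSE 4-1: Q_total=3.17, C_total=2.00, V=1.58; Q4=1.58, Q1=1.58; dissipated=2.507
Total dissipated: 21.324 μJ

Answer: 21.32 μJ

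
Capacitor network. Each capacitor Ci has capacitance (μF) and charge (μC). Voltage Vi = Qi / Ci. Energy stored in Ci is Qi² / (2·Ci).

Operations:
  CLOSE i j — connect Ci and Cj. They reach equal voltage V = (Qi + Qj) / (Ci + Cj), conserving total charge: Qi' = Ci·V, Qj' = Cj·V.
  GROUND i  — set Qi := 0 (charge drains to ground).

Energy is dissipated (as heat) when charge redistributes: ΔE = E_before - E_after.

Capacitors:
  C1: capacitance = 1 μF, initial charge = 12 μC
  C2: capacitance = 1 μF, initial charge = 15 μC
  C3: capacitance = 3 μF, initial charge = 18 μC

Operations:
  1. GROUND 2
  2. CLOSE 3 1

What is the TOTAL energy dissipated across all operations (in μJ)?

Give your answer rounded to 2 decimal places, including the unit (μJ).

Initial: C1(1μF, Q=12μC, V=12.00V), C2(1μF, Q=15μC, V=15.00V), C3(3μF, Q=18μC, V=6.00V)
Op 1: GROUND 2: Q2=0; energy lost=112.500
Op 2: CLOSE 3-1: Q_total=30.00, C_total=4.00, V=7.50; Q3=22.50, Q1=7.50; dissipated=13.500
Total dissipated: 126.000 μJ

Answer: 126.00 μJ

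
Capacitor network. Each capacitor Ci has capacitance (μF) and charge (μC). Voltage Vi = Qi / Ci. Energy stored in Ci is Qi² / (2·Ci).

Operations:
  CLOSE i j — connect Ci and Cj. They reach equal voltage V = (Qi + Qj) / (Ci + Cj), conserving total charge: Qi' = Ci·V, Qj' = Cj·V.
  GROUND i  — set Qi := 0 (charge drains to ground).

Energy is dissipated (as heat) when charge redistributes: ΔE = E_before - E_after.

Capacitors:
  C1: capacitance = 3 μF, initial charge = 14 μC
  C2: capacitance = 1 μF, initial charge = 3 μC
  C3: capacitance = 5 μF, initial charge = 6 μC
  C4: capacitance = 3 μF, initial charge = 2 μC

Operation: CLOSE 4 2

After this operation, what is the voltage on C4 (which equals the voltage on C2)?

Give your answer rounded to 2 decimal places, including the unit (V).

Answer: 1.25 V

Derivation:
Initial: C1(3μF, Q=14μC, V=4.67V), C2(1μF, Q=3μC, V=3.00V), C3(5μF, Q=6μC, V=1.20V), C4(3μF, Q=2μC, V=0.67V)
Op 1: CLOSE 4-2: Q_total=5.00, C_total=4.00, V=1.25; Q4=3.75, Q2=1.25; dissipated=2.042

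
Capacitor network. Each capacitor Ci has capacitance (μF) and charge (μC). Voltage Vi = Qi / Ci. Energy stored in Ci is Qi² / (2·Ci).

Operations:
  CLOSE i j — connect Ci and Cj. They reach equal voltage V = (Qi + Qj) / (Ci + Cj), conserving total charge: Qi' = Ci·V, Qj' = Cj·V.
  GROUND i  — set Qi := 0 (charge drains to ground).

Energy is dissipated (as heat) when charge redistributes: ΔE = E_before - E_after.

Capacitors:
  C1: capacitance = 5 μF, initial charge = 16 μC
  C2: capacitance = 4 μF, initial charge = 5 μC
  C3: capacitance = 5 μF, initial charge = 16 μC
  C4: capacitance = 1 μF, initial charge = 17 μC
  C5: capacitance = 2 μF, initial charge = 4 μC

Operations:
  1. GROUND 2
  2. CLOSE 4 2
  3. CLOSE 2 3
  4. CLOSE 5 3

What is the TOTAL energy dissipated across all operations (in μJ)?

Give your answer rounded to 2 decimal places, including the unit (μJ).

Answer: 119.96 μJ

Derivation:
Initial: C1(5μF, Q=16μC, V=3.20V), C2(4μF, Q=5μC, V=1.25V), C3(5μF, Q=16μC, V=3.20V), C4(1μF, Q=17μC, V=17.00V), C5(2μF, Q=4μC, V=2.00V)
Op 1: GROUND 2: Q2=0; energy lost=3.125
Op 2: CLOSE 4-2: Q_total=17.00, C_total=5.00, V=3.40; Q4=3.40, Q2=13.60; dissipated=115.600
Op 3: CLOSE 2-3: Q_total=29.60, C_total=9.00, V=3.29; Q2=13.16, Q3=16.44; dissipated=0.044
Op 4: CLOSE 5-3: Q_total=20.44, C_total=7.00, V=2.92; Q5=5.84, Q3=14.60; dissipated=1.187
Total dissipated: 119.956 μJ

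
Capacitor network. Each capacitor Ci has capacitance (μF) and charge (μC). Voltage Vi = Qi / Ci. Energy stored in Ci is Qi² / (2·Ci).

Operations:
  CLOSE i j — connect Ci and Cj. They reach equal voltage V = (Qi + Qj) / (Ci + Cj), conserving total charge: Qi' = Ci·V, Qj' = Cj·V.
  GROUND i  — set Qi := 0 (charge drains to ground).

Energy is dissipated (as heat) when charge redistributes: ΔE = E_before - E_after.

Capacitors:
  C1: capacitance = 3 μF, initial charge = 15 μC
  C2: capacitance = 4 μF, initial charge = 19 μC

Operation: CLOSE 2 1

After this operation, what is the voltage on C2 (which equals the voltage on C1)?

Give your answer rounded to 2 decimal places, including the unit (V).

Initial: C1(3μF, Q=15μC, V=5.00V), C2(4μF, Q=19μC, V=4.75V)
Op 1: CLOSE 2-1: Q_total=34.00, C_total=7.00, V=4.86; Q2=19.43, Q1=14.57; dissipated=0.054

Answer: 4.86 V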